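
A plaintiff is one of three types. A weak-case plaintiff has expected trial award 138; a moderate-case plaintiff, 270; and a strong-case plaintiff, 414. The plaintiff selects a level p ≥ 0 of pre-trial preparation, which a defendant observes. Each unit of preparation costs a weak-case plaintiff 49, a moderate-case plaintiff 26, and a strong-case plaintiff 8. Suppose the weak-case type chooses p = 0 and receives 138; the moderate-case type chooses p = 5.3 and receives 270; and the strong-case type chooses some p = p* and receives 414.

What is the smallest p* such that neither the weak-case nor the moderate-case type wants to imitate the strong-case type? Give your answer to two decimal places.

10.84

Weak-case type (on-path payoff 138) won't mimic when 138 ≥ 414 − 49·p*, i.e. p* ≥ 5.63.
Moderate-case type (on-path payoff 270 − 26×5.3 = 132.2) won't mimic when 132.2 ≥ 414 − 26·p*, i.e. p* ≥ 10.84.
Both must hold, so p* = max(5.63, 10.84) = 10.84. The moderate-case type's constraint binds.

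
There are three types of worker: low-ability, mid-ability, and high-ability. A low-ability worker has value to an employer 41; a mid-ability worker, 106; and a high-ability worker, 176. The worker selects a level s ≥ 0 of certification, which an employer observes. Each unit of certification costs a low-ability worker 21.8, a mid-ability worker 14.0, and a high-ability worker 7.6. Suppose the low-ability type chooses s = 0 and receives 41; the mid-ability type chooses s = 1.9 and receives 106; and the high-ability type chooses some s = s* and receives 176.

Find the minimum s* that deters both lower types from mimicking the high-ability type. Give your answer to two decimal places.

Low-ability type (on-path payoff 41) won't mimic when 41 ≥ 176 − 21.8·s*, i.e. s* ≥ 6.19.
Mid-ability type (on-path payoff 106 − 14.0×1.9 = 79.4) won't mimic when 79.4 ≥ 176 − 14.0·s*, i.e. s* ≥ 6.90.
Both must hold, so s* = max(6.19, 6.90) = 6.90. The mid-ability type's constraint binds.

6.90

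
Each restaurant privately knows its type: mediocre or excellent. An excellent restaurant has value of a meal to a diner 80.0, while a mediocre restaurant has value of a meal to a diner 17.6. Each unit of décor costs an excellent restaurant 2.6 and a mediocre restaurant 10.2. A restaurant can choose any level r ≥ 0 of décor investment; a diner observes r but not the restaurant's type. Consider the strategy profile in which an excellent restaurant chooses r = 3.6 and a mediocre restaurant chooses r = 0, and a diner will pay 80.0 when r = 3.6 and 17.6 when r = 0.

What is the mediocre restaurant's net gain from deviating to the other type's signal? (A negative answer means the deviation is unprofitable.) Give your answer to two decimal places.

Playing r = 0 the mediocre restaurant receives 17.6.
Deviating to r = 3.6 brings payment 80.0 at cost 10.2 × 3.6 = 36.72, netting 43.28.
Gain from deviating: 43.28 − 17.6 = 25.68.
The gain is positive, so the mediocre type's incentive-compatibility constraint is violated — this profile is not a separating equilibrium.

25.68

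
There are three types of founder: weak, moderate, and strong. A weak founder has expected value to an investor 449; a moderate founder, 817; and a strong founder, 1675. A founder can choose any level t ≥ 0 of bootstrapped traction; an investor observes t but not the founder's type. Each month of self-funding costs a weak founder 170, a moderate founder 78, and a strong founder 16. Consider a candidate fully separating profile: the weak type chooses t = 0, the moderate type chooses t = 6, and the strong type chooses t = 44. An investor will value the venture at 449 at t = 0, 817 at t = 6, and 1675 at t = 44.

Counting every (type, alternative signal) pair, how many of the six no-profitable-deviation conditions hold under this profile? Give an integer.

5

Weak (own payoff 449): to t=6 gives 817 − 170×6 = -203 → no gain ✓; to t=44 gives 1675 − 170×44 = -5805 → no gain ✓.
Moderate (own payoff 817 − 78×6 = 349): to t=0 gives 449 → profitable ✗; to t=44 gives 1675 − 78×44 = -1757 → no gain ✓.
Strong (own payoff 1675 − 16×44 = 971): to t=0 gives 449 → no gain ✓; to t=6 gives 817 − 16×6 = 721 → no gain ✓.
5 of the 6 constraints hold; not an equilibrium.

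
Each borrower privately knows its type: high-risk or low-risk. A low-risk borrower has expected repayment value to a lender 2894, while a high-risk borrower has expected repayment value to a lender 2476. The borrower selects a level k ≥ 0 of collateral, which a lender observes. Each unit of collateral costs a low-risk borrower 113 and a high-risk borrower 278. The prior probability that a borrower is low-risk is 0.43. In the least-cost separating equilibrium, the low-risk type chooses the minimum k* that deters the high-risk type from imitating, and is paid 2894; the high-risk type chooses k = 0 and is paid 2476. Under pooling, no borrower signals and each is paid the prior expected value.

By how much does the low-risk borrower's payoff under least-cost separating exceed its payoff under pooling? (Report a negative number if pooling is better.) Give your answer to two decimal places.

68.35

Least-cost separating signal: k* solves 2476 = 2894 − 278·k*, so k* = (2894 − 2476)/278 ≈ 1.5036.
Low-risk type's separating payoff: 2894 − 113 × k* = 2894 − 113 × (2894 − 2476)/278 = 2894 − 47234/278 ≈ 2724.0935.
Pooling payoff: 0.43 × 2894 + 0.57 × 2476 = 2655.74.
Difference: 2724.0935 − 2655.74 = 68.3535, i.e. 68.35 to two decimal places.
The low-risk type prefers to separate.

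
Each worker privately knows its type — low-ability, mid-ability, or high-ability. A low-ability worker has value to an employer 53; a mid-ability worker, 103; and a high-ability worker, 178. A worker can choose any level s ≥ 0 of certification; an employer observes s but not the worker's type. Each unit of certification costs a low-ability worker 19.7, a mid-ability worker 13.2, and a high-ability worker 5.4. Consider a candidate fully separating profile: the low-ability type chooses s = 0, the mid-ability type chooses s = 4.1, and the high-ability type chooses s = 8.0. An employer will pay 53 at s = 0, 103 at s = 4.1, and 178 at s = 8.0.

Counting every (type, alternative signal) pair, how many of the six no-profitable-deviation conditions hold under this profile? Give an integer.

4

Low-ability (own payoff 53): to s=4.1 gives 103 − 19.7×4.1 = 22.23 → no gain ✓; to s=8.0 gives 178 − 19.7×8.0 = 20.4 → no gain ✓.
High-ability (own payoff 178 − 5.4×8.0 = 134.8): to s=0 gives 53 → no gain ✓; to s=4.1 gives 103 − 5.4×4.1 = 80.86 → no gain ✓.
Mid-ability (own payoff 103 − 13.2×4.1 = 48.88): to s=0 gives 53 → profitable ✗; to s=8.0 gives 178 − 13.2×8.0 = 72.4 → profitable ✗.
4 of the 6 constraints hold; not an equilibrium.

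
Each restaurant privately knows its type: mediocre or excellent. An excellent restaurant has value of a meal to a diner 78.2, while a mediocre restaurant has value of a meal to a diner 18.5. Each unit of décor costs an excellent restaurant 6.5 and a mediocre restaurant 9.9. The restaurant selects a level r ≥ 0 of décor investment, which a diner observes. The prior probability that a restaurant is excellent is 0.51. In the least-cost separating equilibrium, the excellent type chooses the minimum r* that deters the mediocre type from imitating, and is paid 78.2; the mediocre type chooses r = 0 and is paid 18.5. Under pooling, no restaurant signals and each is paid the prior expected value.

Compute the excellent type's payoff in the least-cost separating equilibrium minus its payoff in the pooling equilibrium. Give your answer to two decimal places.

Least-cost separating signal: r* solves 18.5 = 78.2 − 9.9·r*, so r* = (78.2 − 18.5)/9.9 ≈ 6.0303.
Excellent type's separating payoff: 78.2 − 6.5 × r* = 78.2 − 6.5 × (78.2 − 18.5)/9.9 = 78.2 − 388.05/9.9 ≈ 39.0030.
Pooling payoff: 0.51 × 78.2 + 0.49 × 18.5 = 48.947.
Difference: 39.0030 − 48.947 = -9.944, i.e. -9.94 to two decimal places.
The excellent type would prefer the pooling outcome.

-9.94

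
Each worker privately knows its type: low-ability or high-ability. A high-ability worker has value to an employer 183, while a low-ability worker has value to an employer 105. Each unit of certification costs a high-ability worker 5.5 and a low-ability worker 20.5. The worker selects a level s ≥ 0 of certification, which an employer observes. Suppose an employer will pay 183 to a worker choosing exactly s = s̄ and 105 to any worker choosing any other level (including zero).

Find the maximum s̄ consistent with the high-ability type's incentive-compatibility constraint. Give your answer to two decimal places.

14.18

Choosing s̄ yields the high-ability type 183 − 5.5·s̄; choosing zero yields 105.
The high-ability type is indifferent at 183 − 5.5·s̄ = 105, i.e. s̄ = (183 − 105) / 5.5 ≈ 14.18.
For any s̄ above 14.18 the high-ability type would rather pool at zero, so separation collapses.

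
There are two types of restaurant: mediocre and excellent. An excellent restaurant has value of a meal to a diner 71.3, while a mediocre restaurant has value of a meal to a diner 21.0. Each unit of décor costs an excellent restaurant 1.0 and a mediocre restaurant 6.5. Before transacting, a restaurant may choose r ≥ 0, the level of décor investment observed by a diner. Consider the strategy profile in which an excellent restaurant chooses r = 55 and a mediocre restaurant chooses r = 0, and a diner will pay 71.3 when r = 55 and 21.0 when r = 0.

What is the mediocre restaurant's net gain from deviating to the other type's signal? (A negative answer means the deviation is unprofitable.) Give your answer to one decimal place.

-307.2

Playing r = 0 the mediocre restaurant receives 21.0.
Deviating to r = 55 brings payment 71.3 at cost 6.5 × 55 = 357.5, netting -286.2.
Gain from deviating: -286.2 − 21.0 = -307.2.
The gain is negative, so the mediocre type's incentive-compatibility constraint is satisfied.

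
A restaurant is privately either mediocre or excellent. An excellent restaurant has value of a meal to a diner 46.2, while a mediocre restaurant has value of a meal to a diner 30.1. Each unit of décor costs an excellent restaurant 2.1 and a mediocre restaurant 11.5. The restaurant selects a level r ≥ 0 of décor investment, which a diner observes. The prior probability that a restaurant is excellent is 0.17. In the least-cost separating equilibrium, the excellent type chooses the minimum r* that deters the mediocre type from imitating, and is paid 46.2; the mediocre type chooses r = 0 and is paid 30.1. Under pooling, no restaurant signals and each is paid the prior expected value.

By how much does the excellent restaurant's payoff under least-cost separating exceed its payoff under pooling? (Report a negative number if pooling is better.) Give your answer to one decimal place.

Least-cost separating signal: r* solves 30.1 = 46.2 − 11.5·r*, so r* = (46.2 − 30.1)/11.5 = 1.4.
Excellent type's separating payoff: 46.2 − 2.1 × r* = 46.2 − 2.1 × (46.2 − 30.1)/11.5 = 46.2 − 33.81/11.5 = 43.26.
Pooling payoff: 0.17 × 46.2 + 0.83 × 30.1 = 32.837.
Difference: 43.26 − 32.837 = 10.423, i.e. 10.4 to one decimal place.
The excellent type prefers to separate.

10.4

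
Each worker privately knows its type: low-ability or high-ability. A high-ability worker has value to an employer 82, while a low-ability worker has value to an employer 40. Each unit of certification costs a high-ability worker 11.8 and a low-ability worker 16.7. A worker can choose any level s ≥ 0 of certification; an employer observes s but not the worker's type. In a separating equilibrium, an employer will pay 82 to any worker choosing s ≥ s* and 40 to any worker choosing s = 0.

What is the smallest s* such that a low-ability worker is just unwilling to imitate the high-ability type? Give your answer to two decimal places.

2.51

A low-ability worker choosing s = 0 receives 40.
Imitating at s* instead would pay 82 at cost 16.7·s*, netting 82 − 16.7·s*.
Indifference: 40 = 82 − 16.7·s*, so s* = (82 − 40) / 16.7 ≈ 2.51.
At s* the low-ability type's incentive constraint just binds; the high-ability type strictly prefers s* since its per-unit cost is lower.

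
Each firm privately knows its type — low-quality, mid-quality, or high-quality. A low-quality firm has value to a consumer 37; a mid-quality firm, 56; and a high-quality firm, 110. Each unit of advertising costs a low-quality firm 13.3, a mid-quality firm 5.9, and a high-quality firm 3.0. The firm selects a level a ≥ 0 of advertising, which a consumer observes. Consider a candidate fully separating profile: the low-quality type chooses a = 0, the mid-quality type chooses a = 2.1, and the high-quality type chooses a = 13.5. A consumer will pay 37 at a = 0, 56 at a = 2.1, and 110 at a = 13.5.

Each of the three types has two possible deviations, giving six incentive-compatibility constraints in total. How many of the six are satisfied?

Mid-quality (own payoff 56 − 5.9×2.1 = 43.61): to a=0 gives 37 → no gain ✓; to a=13.5 gives 110 − 5.9×13.5 = 30.35 → no gain ✓.
Low-quality (own payoff 37): to a=2.1 gives 56 − 13.3×2.1 = 28.07 → no gain ✓; to a=13.5 gives 110 − 13.3×13.5 = -69.55 → no gain ✓.
High-quality (own payoff 110 − 3.0×13.5 = 69.5): to a=0 gives 37 → no gain ✓; to a=2.1 gives 56 − 3.0×2.1 = 49.7 → no gain ✓.
6 of the 6 constraints hold; this profile is a separating equilibrium.

6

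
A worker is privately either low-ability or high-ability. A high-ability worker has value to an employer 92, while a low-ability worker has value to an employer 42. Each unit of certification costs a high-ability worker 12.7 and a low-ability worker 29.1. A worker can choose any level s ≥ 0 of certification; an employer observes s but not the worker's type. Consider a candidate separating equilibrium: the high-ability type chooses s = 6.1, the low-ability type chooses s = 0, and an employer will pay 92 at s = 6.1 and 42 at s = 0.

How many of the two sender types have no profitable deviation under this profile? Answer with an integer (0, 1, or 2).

1

High-ability type: signal → 92 − 12.7 × 6.1 = 14.53; deviate to 0 → 42. IC fails (14.53 < 42).
Low-ability type: stay at 0 → 42; mimic → 92 − 29.1 × 6.1 = -85.51. IC holds (42 ≥ -85.51).
1 of 2 constraints hold, so this profile is not an equilibrium.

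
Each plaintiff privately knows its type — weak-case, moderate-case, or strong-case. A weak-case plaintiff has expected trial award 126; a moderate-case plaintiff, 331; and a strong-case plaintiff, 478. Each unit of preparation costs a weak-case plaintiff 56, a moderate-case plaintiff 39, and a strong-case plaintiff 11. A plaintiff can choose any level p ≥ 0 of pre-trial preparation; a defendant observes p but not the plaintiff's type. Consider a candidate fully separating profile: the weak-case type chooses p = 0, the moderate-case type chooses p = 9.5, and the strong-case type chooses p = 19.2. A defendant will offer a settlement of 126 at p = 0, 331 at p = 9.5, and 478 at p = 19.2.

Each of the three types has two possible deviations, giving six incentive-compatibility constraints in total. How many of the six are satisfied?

5

Weak-case (own payoff 126): to p=9.5 gives 331 − 56×9.5 = -201 → no gain ✓; to p=19.2 gives 478 − 56×19.2 = -597.2 → no gain ✓.
Moderate-case (own payoff 331 − 39×9.5 = -39.5): to p=0 gives 126 → profitable ✗; to p=19.2 gives 478 − 39×19.2 = -270.8 → no gain ✓.
Strong-case (own payoff 478 − 11×19.2 = 266.8): to p=0 gives 126 → no gain ✓; to p=9.5 gives 331 − 11×9.5 = 226.5 → no gain ✓.
5 of the 6 constraints hold; not an equilibrium.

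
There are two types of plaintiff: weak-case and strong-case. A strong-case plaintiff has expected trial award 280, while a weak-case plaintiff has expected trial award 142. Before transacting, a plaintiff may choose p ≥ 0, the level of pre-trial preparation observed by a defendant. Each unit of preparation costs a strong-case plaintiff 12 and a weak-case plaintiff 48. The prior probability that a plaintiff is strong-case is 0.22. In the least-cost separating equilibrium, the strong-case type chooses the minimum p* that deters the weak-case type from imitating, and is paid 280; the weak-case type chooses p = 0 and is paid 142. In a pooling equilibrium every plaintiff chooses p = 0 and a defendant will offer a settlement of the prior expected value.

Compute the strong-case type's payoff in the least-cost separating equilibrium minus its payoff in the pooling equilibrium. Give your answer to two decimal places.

73.14

Least-cost separating signal: p* solves 142 = 280 − 48·p*, so p* = (280 − 142)/48 = 2.875.
Strong-case type's separating payoff: 280 − 12 × p* = 280 − 12 × (280 − 142)/48 = 280 − 1656/48 = 245.5.
Pooling payoff: 0.22 × 280 + 0.78 × 142 = 172.36.
Difference: 245.5 − 172.36 = 73.14.
The strong-case type prefers to separate.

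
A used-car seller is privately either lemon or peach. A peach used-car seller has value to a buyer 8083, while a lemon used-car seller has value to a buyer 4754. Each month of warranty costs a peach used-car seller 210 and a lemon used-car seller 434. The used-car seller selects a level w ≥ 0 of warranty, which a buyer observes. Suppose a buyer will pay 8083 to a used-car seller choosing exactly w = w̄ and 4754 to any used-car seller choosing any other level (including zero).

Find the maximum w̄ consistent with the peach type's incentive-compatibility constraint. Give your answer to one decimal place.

Choosing w̄ yields the peach type 8083 − 210·w̄; choosing zero yields 4754.
The peach type is indifferent at 8083 − 210·w̄ = 4754, i.e. w̄ = (8083 − 4754) / 210 ≈ 15.9.
For any w̄ above 15.9 the peach type would rather pool at zero, so separation collapses.

15.9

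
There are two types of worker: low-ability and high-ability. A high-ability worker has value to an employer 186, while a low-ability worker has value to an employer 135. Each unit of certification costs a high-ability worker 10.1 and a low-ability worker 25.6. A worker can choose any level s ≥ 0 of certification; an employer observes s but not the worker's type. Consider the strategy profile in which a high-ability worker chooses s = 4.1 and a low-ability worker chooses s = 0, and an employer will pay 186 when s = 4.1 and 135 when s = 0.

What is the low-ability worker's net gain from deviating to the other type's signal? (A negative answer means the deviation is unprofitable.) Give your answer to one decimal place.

-54.0

Playing s = 0 the low-ability worker receives 135.
Deviating to s = 4.1 brings payment 186 at cost 25.6 × 4.1 = 104.96, netting 81.04.
Gain from deviating: 81.04 − 135 = -53.96, i.e. -54.0 to one decimal place.
The gain is negative, so the low-ability type's incentive-compatibility constraint is satisfied.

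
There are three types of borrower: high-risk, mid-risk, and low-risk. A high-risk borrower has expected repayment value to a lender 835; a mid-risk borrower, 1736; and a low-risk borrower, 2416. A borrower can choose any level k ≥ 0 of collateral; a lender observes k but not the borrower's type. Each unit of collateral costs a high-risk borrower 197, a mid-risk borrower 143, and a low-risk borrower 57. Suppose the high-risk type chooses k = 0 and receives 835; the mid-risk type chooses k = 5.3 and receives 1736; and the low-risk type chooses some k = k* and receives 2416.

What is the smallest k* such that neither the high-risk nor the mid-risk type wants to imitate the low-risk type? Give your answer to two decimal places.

Mid-risk type (on-path payoff 1736 − 143×5.3 = 978.1) won't mimic when 978.1 ≥ 2416 − 143·k*, i.e. k* ≥ 10.06.
High-risk type (on-path payoff 835) won't mimic when 835 ≥ 2416 − 197·k*, i.e. k* ≥ 8.03.
Both must hold, so k* = max(8.03, 10.06) = 10.06. The mid-risk type's constraint binds.

10.06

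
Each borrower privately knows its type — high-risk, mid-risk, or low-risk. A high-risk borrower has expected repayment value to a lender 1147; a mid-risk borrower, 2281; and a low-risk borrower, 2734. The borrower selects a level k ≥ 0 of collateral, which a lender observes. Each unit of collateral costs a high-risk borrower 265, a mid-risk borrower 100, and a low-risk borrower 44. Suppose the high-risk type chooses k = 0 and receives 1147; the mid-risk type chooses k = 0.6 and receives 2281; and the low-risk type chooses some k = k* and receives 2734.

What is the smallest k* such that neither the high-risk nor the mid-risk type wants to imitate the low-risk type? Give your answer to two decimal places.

5.99

High-risk type (on-path payoff 1147) won't mimic when 1147 ≥ 2734 − 265·k*, i.e. k* ≥ 5.99.
Mid-risk type (on-path payoff 2281 − 100×0.6 = 2221) won't mimic when 2221 ≥ 2734 − 100·k*, i.e. k* ≥ 5.13.
Both must hold, so k* = max(5.99, 5.13) = 5.99. The high-risk type's constraint binds.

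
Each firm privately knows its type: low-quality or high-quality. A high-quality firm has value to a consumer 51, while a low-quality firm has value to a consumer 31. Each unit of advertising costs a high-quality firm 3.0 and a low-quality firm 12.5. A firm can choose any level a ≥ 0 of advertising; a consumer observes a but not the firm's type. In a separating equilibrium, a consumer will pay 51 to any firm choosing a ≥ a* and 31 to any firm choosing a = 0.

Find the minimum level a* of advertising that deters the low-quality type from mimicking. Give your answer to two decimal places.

A low-quality firm choosing a = 0 receives 31.
Imitating at a* instead would pay 51 at cost 12.5·a*, netting 51 − 12.5·a*.
Indifference: 31 = 51 − 12.5·a*, so a* = (51 − 31) / 12.5 = 1.60.
At a* the low-quality type's incentive constraint just binds; the high-quality type strictly prefers a* since its per-unit cost is lower.

1.60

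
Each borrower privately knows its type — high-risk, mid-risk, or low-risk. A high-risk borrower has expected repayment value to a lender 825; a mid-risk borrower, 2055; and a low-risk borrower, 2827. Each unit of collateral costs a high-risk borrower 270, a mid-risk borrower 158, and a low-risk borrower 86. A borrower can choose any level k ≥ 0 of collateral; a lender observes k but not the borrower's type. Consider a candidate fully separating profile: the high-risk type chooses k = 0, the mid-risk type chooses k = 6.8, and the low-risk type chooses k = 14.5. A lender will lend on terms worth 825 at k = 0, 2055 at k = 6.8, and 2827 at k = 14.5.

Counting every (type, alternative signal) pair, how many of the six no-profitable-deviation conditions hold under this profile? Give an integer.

Mid-risk (own payoff 2055 − 158×6.8 = 980.6): to k=0 gives 825 → no gain ✓; to k=14.5 gives 2827 − 158×14.5 = 536 → no gain ✓.
High-risk (own payoff 825): to k=6.8 gives 2055 − 270×6.8 = 219 → no gain ✓; to k=14.5 gives 2827 − 270×14.5 = -1088 → no gain ✓.
Low-risk (own payoff 2827 − 86×14.5 = 1580): to k=0 gives 825 → no gain ✓; to k=6.8 gives 2055 − 86×6.8 = 1470.2 → no gain ✓.
6 of the 6 constraints hold; this profile is a separating equilibrium.

6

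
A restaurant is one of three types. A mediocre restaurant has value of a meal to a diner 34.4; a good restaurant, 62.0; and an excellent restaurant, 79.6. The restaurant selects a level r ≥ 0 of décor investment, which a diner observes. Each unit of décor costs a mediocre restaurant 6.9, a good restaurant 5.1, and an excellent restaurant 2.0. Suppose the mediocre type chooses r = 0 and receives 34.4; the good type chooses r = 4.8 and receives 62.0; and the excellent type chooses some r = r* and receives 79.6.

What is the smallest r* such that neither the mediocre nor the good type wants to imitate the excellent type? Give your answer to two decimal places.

Good type (on-path payoff 62.0 − 5.1×4.8 = 37.52) won't mimic when 37.52 ≥ 79.6 − 5.1·r*, i.e. r* ≥ 8.25.
Mediocre type (on-path payoff 34.4) won't mimic when 34.4 ≥ 79.6 − 6.9·r*, i.e. r* ≥ 6.55.
Both must hold, so r* = max(6.55, 8.25) = 8.25. The good type's constraint binds.

8.25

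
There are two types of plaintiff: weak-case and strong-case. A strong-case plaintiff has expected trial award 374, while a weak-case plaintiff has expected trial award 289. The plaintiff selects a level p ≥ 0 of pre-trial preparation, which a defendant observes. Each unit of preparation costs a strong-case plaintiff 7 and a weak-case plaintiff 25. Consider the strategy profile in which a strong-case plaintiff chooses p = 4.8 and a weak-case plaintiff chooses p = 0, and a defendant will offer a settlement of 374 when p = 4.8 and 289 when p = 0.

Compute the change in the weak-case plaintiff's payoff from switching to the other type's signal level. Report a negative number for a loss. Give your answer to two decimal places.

-35.00

Playing p = 0 the weak-case plaintiff receives 289.
Deviating to p = 4.8 brings payment 374 at cost 25 × 4.8 = 120, netting 254.
Gain from deviating: 254 − 289 = -35.00.
The gain is negative, so the weak-case type's incentive-compatibility constraint is satisfied.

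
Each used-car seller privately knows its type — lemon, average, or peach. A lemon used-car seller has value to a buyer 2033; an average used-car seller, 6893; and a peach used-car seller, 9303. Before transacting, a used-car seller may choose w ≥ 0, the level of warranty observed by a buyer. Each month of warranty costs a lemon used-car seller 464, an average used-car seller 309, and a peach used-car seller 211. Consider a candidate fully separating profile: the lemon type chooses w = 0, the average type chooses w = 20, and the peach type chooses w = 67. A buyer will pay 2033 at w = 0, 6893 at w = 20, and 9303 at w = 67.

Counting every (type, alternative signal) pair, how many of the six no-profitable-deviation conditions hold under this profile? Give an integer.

3

Average (own payoff 6893 − 309×20 = 713): to w=0 gives 2033 → profitable ✗; to w=67 gives 9303 − 309×67 = -11400 → no gain ✓.
Peach (own payoff 9303 − 211×67 = -4834): to w=0 gives 2033 → profitable ✗; to w=20 gives 6893 − 211×20 = 2673 → profitable ✗.
Lemon (own payoff 2033): to w=20 gives 6893 − 464×20 = -2387 → no gain ✓; to w=67 gives 9303 − 464×67 = -21785 → no gain ✓.
3 of the 6 constraints hold; not an equilibrium.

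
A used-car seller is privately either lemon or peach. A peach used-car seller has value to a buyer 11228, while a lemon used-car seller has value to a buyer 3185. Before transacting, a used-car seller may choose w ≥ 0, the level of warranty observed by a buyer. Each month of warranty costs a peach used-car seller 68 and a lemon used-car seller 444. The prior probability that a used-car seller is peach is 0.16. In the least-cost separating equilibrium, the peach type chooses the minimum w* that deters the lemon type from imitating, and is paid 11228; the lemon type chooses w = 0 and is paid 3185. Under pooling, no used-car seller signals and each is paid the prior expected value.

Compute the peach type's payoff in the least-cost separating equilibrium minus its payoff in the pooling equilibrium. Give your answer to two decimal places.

Least-cost separating signal: w* solves 3185 = 11228 − 444·w*, so w* = (11228 − 3185)/444 ≈ 18.1149.
Peach type's separating payoff: 11228 − 68 × w* = 11228 − 68 × (11228 − 3185)/444 = 11228 − 546924/444 ≈ 9996.1892.
Pooling payoff: 0.16 × 11228 + 0.84 × 3185 = 4471.88.
Difference: 9996.1892 − 4471.88 = 5524.3092, i.e. 5524.31 to two decimal places.
The peach type prefers to separate.

5524.31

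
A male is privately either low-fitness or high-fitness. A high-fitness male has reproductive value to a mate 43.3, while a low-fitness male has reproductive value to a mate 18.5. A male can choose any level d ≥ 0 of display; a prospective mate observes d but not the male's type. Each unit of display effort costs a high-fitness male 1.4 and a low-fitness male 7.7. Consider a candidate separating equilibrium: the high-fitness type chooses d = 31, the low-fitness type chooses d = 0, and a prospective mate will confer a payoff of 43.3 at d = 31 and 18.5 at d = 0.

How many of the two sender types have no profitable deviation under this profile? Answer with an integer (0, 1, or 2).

High-fitness type: signal → 43.3 − 1.4 × 31 = -0.1; deviate to 0 → 18.5. IC fails (-0.1 < 18.5).
Low-fitness type: stay at 0 → 18.5; mimic → 43.3 − 7.7 × 31 = -195.4. IC holds (18.5 ≥ -195.4).
1 of 2 constraints hold, so this profile is not an equilibrium.

1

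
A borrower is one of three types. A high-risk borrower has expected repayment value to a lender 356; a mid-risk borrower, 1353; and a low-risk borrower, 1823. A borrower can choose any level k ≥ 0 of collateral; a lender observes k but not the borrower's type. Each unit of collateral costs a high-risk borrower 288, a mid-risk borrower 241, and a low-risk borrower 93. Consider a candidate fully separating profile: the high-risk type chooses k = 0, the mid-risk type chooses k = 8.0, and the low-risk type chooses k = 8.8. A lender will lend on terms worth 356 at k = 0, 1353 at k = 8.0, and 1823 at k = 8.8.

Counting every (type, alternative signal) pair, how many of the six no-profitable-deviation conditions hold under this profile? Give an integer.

4

Low-risk (own payoff 1823 − 93×8.8 = 1004.6): to k=0 gives 356 → no gain ✓; to k=8.0 gives 1353 − 93×8.0 = 609 → no gain ✓.
Mid-risk (own payoff 1353 − 241×8.0 = -575): to k=0 gives 356 → profitable ✗; to k=8.8 gives 1823 − 241×8.8 = -297.8 → profitable ✗.
High-risk (own payoff 356): to k=8.0 gives 1353 − 288×8.0 = -951 → no gain ✓; to k=8.8 gives 1823 − 288×8.8 = -711.4 → no gain ✓.
4 of the 6 constraints hold; not an equilibrium.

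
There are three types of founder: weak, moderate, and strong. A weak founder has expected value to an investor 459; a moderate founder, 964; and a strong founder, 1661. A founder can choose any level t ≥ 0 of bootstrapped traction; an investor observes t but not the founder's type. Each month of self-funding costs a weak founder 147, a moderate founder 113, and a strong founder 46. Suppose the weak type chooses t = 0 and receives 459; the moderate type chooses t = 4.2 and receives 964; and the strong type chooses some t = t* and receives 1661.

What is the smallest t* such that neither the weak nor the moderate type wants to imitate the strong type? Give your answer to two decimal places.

10.37

Moderate type (on-path payoff 964 − 113×4.2 = 489.4) won't mimic when 489.4 ≥ 1661 − 113·t*, i.e. t* ≥ 10.37.
Weak type (on-path payoff 459) won't mimic when 459 ≥ 1661 − 147·t*, i.e. t* ≥ 8.18.
Both must hold, so t* = max(8.18, 10.37) = 10.37. The moderate type's constraint binds.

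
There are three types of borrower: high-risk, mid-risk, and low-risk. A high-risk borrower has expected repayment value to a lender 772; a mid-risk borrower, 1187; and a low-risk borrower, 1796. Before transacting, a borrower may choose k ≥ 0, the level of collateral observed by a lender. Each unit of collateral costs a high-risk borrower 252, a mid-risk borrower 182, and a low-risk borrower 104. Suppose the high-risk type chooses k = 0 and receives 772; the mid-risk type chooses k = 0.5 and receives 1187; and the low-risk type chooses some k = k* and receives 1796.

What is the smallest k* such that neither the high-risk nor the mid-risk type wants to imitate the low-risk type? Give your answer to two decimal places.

Mid-risk type (on-path payoff 1187 − 182×0.5 = 1096) won't mimic when 1096 ≥ 1796 − 182·k*, i.e. k* ≥ 3.85.
High-risk type (on-path payoff 772) won't mimic when 772 ≥ 1796 − 252·k*, i.e. k* ≥ 4.06.
Both must hold, so k* = max(4.06, 3.85) = 4.06. The high-risk type's constraint binds.

4.06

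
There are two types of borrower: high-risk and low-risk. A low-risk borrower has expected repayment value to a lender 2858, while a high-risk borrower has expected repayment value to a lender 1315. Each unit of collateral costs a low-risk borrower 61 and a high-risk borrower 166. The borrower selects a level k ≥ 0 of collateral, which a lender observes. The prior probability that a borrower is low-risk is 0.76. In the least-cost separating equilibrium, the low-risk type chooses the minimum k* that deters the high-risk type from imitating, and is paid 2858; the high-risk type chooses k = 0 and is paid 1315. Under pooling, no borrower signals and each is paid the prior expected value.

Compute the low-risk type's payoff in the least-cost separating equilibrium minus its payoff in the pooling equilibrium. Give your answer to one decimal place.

Least-cost separating signal: k* solves 1315 = 2858 − 166·k*, so k* = (2858 − 1315)/166 ≈ 9.2952.
Low-risk type's separating payoff: 2858 − 61 × k* = 2858 − 61 × (2858 − 1315)/166 = 2858 − 94123/166 ≈ 2290.994.
Pooling payoff: 0.76 × 2858 + 0.24 × 1315 = 2487.68.
Difference: 2290.994 − 2487.68 = -196.686, i.e. -196.7 to one decimal place.
The low-risk type would prefer the pooling outcome.

-196.7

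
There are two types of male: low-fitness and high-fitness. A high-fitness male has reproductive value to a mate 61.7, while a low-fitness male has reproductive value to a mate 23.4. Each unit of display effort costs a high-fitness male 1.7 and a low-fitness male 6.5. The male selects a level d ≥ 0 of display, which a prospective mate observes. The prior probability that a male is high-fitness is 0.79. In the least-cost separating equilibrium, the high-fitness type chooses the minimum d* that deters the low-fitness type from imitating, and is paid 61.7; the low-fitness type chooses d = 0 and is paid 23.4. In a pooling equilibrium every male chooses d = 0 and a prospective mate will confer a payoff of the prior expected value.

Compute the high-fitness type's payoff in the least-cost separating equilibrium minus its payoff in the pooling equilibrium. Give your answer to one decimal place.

-2.0

Least-cost separating signal: d* solves 23.4 = 61.7 − 6.5·d*, so d* = (61.7 − 23.4)/6.5 ≈ 5.8923.
High-fitness type's separating payoff: 61.7 − 1.7 × d* = 61.7 − 1.7 × (61.7 − 23.4)/6.5 = 61.7 − 65.11/6.5 ≈ 51.683.
Pooling payoff: 0.79 × 61.7 + 0.21 × 23.4 = 53.657.
Difference: 51.683 − 53.657 = -1.974, i.e. -2.0 to one decimal place.
The high-fitness type would prefer the pooling outcome.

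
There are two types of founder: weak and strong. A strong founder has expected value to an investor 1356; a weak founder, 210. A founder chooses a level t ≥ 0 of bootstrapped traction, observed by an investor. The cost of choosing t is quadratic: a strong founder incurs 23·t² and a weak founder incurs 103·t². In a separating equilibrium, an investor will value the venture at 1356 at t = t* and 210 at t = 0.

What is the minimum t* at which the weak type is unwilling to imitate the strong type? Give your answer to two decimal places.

3.34

The weak type at t = 0 receives 210; imitating at t* yields 1356 − 103·t*².
Indifference: 210 = 1356 − 103·t*², so t*² = (1356 − 210) / 103 ≈ 11.1262.
t* = √11.1262 ≈ 3.34.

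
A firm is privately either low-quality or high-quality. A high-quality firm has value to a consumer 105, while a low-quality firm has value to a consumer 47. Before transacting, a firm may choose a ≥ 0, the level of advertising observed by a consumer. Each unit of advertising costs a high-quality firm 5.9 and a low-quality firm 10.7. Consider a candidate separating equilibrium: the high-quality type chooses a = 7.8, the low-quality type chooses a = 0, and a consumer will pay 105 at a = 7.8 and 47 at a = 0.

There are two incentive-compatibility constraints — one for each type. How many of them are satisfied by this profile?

2

High-quality type: signal → 105 − 5.9 × 7.8 = 58.98; deviate to 0 → 47. IC holds (58.98 ≥ 47).
Low-quality type: stay at 0 → 47; mimic → 105 − 10.7 × 7.8 = 21.54. IC holds (47 ≥ 21.54).
2 of 2 constraints hold, so this is a separating equilibrium.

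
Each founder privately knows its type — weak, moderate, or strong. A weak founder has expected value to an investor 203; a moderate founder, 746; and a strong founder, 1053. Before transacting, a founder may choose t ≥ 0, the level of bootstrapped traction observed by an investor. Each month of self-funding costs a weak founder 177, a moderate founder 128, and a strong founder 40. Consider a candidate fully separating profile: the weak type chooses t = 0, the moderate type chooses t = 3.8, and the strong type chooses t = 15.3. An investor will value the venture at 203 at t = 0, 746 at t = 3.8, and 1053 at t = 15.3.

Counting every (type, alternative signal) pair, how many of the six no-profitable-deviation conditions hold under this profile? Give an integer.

Moderate (own payoff 746 − 128×3.8 = 259.6): to t=0 gives 203 → no gain ✓; to t=15.3 gives 1053 − 128×15.3 = -905.4 → no gain ✓.
Weak (own payoff 203): to t=3.8 gives 746 − 177×3.8 = 73.4 → no gain ✓; to t=15.3 gives 1053 − 177×15.3 = -1655.1 → no gain ✓.
Strong (own payoff 1053 − 40×15.3 = 441): to t=0 gives 203 → no gain ✓; to t=3.8 gives 746 − 40×3.8 = 594 → profitable ✗.
5 of the 6 constraints hold; not an equilibrium.

5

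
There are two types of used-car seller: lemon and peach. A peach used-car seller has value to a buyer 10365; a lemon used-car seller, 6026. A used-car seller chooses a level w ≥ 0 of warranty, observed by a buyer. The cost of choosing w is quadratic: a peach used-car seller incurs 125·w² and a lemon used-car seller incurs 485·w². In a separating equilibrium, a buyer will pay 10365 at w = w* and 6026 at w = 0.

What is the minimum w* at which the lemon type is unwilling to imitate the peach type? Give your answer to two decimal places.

The lemon type at w = 0 receives 6026; imitating at w* yields 10365 − 485·w*².
Indifference: 6026 = 10365 − 485·w*², so w*² = (10365 − 6026) / 485 ≈ 8.9464.
w* = √8.9464 ≈ 2.99.

2.99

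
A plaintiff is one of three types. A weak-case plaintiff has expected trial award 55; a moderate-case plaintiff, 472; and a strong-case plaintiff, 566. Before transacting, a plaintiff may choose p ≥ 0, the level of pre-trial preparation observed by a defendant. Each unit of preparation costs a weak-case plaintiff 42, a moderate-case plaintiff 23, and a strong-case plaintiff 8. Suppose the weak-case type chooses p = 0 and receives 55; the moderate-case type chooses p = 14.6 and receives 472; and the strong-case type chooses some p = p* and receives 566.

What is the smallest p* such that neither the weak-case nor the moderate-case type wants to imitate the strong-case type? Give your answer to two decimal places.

18.69

Moderate-case type (on-path payoff 472 − 23×14.6 = 136.2) won't mimic when 136.2 ≥ 566 − 23·p*, i.e. p* ≥ 18.69.
Weak-case type (on-path payoff 55) won't mimic when 55 ≥ 566 − 42·p*, i.e. p* ≥ 12.17.
Both must hold, so p* = max(12.17, 18.69) = 18.69. The moderate-case type's constraint binds.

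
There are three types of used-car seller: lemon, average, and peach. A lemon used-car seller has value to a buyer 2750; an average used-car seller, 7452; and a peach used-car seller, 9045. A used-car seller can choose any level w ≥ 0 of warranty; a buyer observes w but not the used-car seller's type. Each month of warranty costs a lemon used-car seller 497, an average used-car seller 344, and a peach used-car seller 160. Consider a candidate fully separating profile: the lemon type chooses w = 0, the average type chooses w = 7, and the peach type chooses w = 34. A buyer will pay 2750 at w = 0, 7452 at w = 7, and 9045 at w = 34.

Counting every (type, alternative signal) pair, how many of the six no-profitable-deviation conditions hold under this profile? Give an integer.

4

Average (own payoff 7452 − 344×7 = 5044): to w=0 gives 2750 → no gain ✓; to w=34 gives 9045 − 344×34 = -2651 → no gain ✓.
Lemon (own payoff 2750): to w=7 gives 7452 − 497×7 = 3973 → profitable ✗; to w=34 gives 9045 − 497×34 = -7853 → no gain ✓.
Peach (own payoff 9045 − 160×34 = 3605): to w=0 gives 2750 → no gain ✓; to w=7 gives 7452 − 160×7 = 6332 → profitable ✗.
4 of the 6 constraints hold; not an equilibrium.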